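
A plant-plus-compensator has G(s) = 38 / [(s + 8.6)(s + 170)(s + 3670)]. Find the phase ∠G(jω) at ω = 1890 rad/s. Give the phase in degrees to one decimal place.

-201.8 deg

∠(j1890 + 8.6) = arctan(1890/8.6) = 89.74°
∠(j1890 + 170) = arctan(1890/170) = 84.86°
∠(j1890 + 3670) = arctan(1890/3670) = 27.25°
∠G(j1890) = − (89.74° + 84.86° + 27.25°) = -201.85°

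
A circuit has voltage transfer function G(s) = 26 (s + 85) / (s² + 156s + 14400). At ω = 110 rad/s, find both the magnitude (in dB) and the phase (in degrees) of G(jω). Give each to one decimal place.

|G| = -13.6 dB, ∠G = -30.1°

|j110 + 85| = √(110² + 85²) = 139
|(j110)² + 156(j110) + 14400| = |2300 + j17160| = 1.731e+04
|G(j110)| = 26 × 139 / 1.731e+04 = 0.20876
20 log₁₀(0.20876) = -13.61 dB
∠(j110 + 85) = arctan(110/85) = 52.31°
∠[(j110)² + 156(j110) + 14400] = ∠[2300 + j17160] = 82.37°
∠G(j110) = 52.31° − 82.37° = -30.06°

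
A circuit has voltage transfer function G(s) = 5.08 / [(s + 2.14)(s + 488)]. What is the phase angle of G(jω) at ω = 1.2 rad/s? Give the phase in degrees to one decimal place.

-29.4 deg

∠(j1.2 + 2.14) = arctan(1.2/2.14) = 29.28°
∠(j1.2 + 488) = arctan(1.2/488) = 0.14°
∠G(j1.2) = − (29.28° + 0.14°) = -29.42°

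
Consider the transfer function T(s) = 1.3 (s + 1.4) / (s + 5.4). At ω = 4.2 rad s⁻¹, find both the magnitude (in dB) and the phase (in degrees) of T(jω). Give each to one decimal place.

|j4.2 + 1.4| = √(4.2² + 1.4²) = 4.427
|j4.2 + 5.4| = √(4.2² + 5.4²) = 6.841
|T(j4.2)| = 1.3 × 4.427 / 6.841 = 0.8413
20 log₁₀(0.8413) = -1.50 dB
∠(j4.2 + 1.4) = arctan(4.2/1.4) = 71.57°
∠(j4.2 + 5.4) = arctan(4.2/5.4) = 37.87°
∠T(j4.2) = 71.57° − 37.87° = 33.69°

|T| = -1.5 dB, ∠T = 33.7 deg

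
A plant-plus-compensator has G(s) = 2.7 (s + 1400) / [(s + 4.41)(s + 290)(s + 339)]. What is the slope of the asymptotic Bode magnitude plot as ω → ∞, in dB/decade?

With 1 zero and 3 poles, the high-frequency asymptotic slope is 20 × (1 − 3) = -40 dB/decade.

-40 dB/decade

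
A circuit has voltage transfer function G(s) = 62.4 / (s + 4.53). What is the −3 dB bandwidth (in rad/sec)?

4.53 rad/sec

For a single-pole low-pass, the −3 dB point is at the pole: ω = 4.53 rad/sec.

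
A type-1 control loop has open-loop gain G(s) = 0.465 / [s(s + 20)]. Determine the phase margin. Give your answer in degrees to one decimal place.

89.9 deg

Gain crossover: |G(jω)| = 1 at ω ≈ 0.0232 rad/s.
∠G(j0.0232) = −90° − arctan(0.0232/20) ≈ -90.07°
PM = 180° + (-90.07°) = 89.93°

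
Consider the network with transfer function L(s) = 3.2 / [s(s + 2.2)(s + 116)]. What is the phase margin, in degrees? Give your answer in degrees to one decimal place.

89.7°

Gain crossover: |L(jω)| = 1 at ω ≈ 0.0125 rad/sec.
∠L(j0.0125) = −90° − arctan(0.0125/2.2) − arctan(0.0125/116) ≈ -90.33°
PM = 180° + (-90.33°) = 89.67°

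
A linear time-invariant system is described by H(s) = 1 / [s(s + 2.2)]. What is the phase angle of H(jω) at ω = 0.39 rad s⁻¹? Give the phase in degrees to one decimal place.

∠(j0.39 + 2.2) = arctan(0.39/2.2) = 10.05°
∠(j0.39) = 90.00°
∠H(j0.39) = − (10.05° + 90.00°) = -100.05°

-100.1 deg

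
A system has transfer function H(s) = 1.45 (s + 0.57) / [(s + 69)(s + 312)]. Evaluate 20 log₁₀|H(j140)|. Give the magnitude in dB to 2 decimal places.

-48.40 dB

|j140 + 0.57| = √(140² + 0.57²) = 140
|j140 + 69| = √(140² + 69²) = 156.1
|j140 + 312| = √(140² + 312²) = 342
|H(j140)| = 1.45 × 140 / (156.1 × 342) = 0.0038033
20 log₁₀(0.0038033) = -48.397 dB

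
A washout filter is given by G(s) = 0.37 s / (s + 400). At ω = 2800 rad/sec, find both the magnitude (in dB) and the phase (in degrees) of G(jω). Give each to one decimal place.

|j2800| = 2800
|j2800 + 400| = √(2800² + 400²) = 2828
|G(j2800)| = 0.37 × 2800 / 2828 = 0.36628
20 log₁₀(0.36628) = -8.72 dB
∠(j2800) = 90.00°
∠(j2800 + 400) = arctan(2800/400) = 81.87°
∠G(j2800) = 90.00° − 81.87° = 8.13°

|G| = -8.7 dB, ∠G = 8.1°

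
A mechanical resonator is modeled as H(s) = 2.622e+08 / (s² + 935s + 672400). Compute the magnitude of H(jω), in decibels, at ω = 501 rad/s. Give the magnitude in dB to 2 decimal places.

52.38 dB

|(j501)² + 935(j501) + 672400| = |4.214e+05 + j4.6844e+05| = 6.301e+05
|H(j501)| = 2.622e+08 / 6.301e+05 = 416.13
20 log₁₀(416.13) = 52.385 dB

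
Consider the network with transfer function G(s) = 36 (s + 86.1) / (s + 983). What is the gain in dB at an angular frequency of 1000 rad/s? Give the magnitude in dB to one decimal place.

28.2 dB

|j1000 + 86.1| = √(1000² + 86.1²) = 1004
|j1000 + 983| = √(1000² + 983²) = 1402
|G(j1000)| = 36 × 1004 / 1402 = 25.768
20 log₁₀(25.768) = 28.22 dB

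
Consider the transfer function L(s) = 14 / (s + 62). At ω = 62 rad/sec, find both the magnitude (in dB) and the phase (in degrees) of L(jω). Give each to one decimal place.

|L| = -15.9 dB, ∠L = -45.0°

|j62 + 62| = √(62² + 62²) = 87.68
|L(j62)| = 14 / 87.68 = 0.15967
20 log₁₀(0.15967) = -15.94 dB
∠(j62 + 62) = arctan(62/62) = 45.00°
∠L(j62) = −45.00° = -45.00°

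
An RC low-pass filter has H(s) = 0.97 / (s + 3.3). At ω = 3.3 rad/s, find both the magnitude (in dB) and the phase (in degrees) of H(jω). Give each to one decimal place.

|j3.3 + 3.3| = √(3.3² + 3.3²) = 4.667
|H(j3.3)| = 0.97 / 4.667 = 0.20785
20 log₁₀(0.20785) = -13.65 dB
∠(j3.3 + 3.3) = arctan(3.3/3.3) = 45.00°
∠H(j3.3) = −45.00° = -45.00°

|H| = -13.6 dB, ∠H = -45.0°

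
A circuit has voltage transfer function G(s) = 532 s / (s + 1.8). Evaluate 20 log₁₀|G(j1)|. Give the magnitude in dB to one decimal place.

48.2 dB

|j1| = 1
|j1 + 1.8| = √(1² + 1.8²) = 2.059
|G(j1)| = 532 × 1 / 2.059 = 258.36
20 log₁₀(258.36) = 48.24 dB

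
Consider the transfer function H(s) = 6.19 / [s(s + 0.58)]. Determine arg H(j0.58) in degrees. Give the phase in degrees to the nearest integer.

-135°

∠(j0.58 + 0.58) = arctan(0.58/0.58) = 45.00°
∠(j0.58) = 90.00°
∠H(j0.58) = − (45.00° + 90.00°) = -135.00°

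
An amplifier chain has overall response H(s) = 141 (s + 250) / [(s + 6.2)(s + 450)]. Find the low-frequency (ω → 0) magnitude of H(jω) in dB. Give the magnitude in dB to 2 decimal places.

22.03 dB

H(0) = 141 × 250 / (6.2 × 450) = 12.634
20 log₁₀(12.634) = 22.031 dB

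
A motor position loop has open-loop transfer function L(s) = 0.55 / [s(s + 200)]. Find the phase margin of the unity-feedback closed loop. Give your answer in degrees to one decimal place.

90.0°

Gain crossover: |L(jω)| = 1 at ω ≈ 0.00275 rad/s.
∠L(j0.00275) = −90° − arctan(0.00275/200) ≈ -90.00°
PM = 180° + (-90.00°) = 90.00°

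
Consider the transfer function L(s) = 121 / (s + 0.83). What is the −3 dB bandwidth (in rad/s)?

For a single-pole low-pass, the −3 dB point is at the pole: ω = 0.83 rad/s.

0.83 rad/s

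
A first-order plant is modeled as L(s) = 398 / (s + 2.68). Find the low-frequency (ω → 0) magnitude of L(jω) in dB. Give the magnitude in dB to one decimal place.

43.4 dB

L(0) = 398 / 2.68 = 148.51
20 log₁₀(148.51) = 43.43 dB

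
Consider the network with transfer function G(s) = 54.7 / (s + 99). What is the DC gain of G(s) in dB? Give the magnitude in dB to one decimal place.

-5.2 dB

G(0) = 54.7 / 99 = 0.55253
20 log₁₀(0.55253) = -5.15 dB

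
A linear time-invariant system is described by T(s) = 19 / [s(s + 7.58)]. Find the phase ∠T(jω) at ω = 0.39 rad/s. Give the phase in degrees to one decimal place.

-92.9 deg

∠(j0.39 + 7.58) = arctan(0.39/7.58) = 2.95°
∠(j0.39) = 90.00°
∠T(j0.39) = − (2.95° + 90.00°) = -92.95°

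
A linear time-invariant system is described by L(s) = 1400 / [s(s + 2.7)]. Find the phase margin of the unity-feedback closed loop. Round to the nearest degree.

4°

Gain crossover: |L(jω)| = 1 at ω ≈ 37.4 rad s⁻¹.
∠L(j37.4) = −90° − arctan(37.4/2.7) ≈ -175.87°
PM = 180° + (-175.87°) = 4.13°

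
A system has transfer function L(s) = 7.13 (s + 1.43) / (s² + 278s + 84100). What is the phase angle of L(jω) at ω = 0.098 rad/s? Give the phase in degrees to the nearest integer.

4 deg

∠(j0.098 + 1.43) = arctan(0.098/1.43) = 3.92°
∠[(j0.098)² + 278(j0.098) + 84100] = ∠[84100 + j27.244] = 0.02°
∠L(j0.098) = 3.92° − 0.02° = 3.90°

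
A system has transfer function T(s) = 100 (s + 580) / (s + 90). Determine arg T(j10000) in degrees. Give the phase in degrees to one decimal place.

∠(j10000 + 580) = arctan(10000/580) = 86.68°
∠(j10000 + 90) = arctan(10000/90) = 89.48°
∠T(j10000) = 86.68° − 89.48° = -2.80°

-2.8°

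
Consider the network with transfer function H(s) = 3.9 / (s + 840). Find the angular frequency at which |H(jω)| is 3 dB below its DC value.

For a single-pole low-pass, the −3 dB point is at the pole: ω = 840 rad/sec.

840 rad/sec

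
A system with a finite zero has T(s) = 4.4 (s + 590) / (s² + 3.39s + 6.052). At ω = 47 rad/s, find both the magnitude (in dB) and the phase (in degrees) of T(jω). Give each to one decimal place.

|T| = 1.4 dB, ∠T = -171.3°

|j47 + 590| = √(47² + 590²) = 591.9
|(j47)² + 3.39(j47) + 6.052| = |-2202.9 + j159.33| = 2209
|T(j47)| = 4.4 × 591.9 / 2209 = 1.1791
20 log₁₀(1.1791) = 1.43 dB
∠(j47 + 590) = arctan(47/590) = 4.55°
∠[(j47)² + 3.39(j47) + 6.052] = ∠[-2202.9 + j159.33] = 175.86°
∠T(j47) = 4.55° − 175.86° = -171.31°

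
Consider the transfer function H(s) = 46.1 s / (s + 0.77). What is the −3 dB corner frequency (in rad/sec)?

For a single-pole high-pass, the −3 dB point is at the pole: ω = 0.77 rad/sec.

0.77 rad/sec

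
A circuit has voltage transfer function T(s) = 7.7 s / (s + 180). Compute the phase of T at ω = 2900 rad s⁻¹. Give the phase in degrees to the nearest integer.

4 deg

∠(j2900) = 90.00°
∠(j2900 + 180) = arctan(2900/180) = 86.45°
∠T(j2900) = 90.00° − 86.45° = 3.55°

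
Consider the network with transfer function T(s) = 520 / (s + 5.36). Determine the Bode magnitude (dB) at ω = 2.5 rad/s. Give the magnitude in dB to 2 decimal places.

|j2.5 + 5.36| = √(2.5² + 5.36²) = 5.914
|T(j2.5)| = 520 / 5.914 = 87.922
20 log₁₀(87.922) = 38.882 dB

38.88 dB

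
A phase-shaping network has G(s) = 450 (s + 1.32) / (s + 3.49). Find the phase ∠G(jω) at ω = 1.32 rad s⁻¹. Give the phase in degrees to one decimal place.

24.3°

∠(j1.32 + 1.32) = arctan(1.32/1.32) = 45.00°
∠(j1.32 + 3.49) = arctan(1.32/3.49) = 20.72°
∠G(j1.32) = 45.00° − 20.72° = 24.28°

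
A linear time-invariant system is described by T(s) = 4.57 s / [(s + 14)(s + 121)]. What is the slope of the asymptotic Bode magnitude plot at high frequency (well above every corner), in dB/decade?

-20 dB/decade

With 1 zero and 2 poles, the high-frequency asymptotic slope is 20 × (1 − 2) = -20 dB/decade.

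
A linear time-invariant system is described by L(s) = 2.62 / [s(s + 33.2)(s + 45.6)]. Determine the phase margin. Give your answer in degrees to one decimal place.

90.0 deg

Gain crossover: |L(jω)| = 1 at ω ≈ 0.00173 rad/s.
∠L(j0.00173) = −90° − arctan(0.00173/33.2) − arctan(0.00173/45.6) ≈ -90.01°
PM = 180° + (-90.01°) = 89.99°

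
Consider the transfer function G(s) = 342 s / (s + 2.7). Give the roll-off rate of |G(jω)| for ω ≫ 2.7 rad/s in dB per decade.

With 1 zero and 1 pole, the high-frequency asymptotic slope is 20 × (1 − 1) = 0 dB/decade.

0 dB/decade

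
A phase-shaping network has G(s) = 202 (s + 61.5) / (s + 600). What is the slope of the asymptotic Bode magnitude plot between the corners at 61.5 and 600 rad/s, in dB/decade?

20 dB/decade

In this band the factors already past their corner are: zero at 61.5; net slope = 20 dB/decade.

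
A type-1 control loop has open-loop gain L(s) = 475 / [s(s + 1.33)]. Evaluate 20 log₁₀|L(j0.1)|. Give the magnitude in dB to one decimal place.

|j0.1 + 1.33| = √(0.1² + 1.33²) = 1.334
|j0.1| = 0.1
|L(j0.1)| = 475 / (1.334 × 0.1) = 3561.4
20 log₁₀(3561.4) = 71.03 dB

71.0 dB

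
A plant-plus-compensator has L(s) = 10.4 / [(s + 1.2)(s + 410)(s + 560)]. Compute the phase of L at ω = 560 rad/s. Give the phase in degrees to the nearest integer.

-189 deg

∠(j560 + 1.2) = arctan(560/1.2) = 89.88°
∠(j560 + 410) = arctan(560/410) = 53.79°
∠(j560 + 560) = arctan(560/560) = 45.00°
∠L(j560) = − (89.88° + 53.79° + 45.00°) = -188.67°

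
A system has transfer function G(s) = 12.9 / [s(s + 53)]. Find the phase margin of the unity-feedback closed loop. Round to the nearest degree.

Gain crossover: |G(jω)| = 1 at ω ≈ 0.243 rad/s.
∠G(j0.243) = −90° − arctan(0.243/53) ≈ -90.26°
PM = 180° + (-90.26°) = 89.74°

90°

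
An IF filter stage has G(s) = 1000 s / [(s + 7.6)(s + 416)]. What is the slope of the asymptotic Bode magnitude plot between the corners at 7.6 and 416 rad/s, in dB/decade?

In this band the factors already past their corner are: 1 differentiator zero, pole at 7.6; net slope = 0 dB/decade.

0 dB/decade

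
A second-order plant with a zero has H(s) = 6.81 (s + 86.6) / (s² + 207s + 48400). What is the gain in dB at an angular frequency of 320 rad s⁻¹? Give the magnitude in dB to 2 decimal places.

|j320 + 86.6| = √(320² + 86.6²) = 331.5
|(j320)² + 207(j320) + 48400| = |-54000 + j66240| = 8.546e+04
|H(j320)| = 6.81 × 331.5 / 8.546e+04 = 0.026416
20 log₁₀(0.026416) = -31.563 dB

-31.56 dB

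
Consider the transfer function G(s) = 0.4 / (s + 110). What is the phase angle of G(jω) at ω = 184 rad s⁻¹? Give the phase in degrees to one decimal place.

-59.1°

∠(j184 + 110) = arctan(184/110) = 59.13°
∠G(j184) = −59.13° = -59.13°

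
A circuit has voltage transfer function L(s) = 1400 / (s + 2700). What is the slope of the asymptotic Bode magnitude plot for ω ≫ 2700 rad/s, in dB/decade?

-20 dB/decade

With 0 zeros and 1 pole, the high-frequency asymptotic slope is 20 × (0 − 1) = -20 dB/decade.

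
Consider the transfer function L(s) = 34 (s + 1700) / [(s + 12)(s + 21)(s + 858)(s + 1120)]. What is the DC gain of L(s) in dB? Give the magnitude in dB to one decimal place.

L(0) = 34 × 1700 / (12 × 21 × 858 × 1120) = 0.00023868
20 log₁₀(0.00023868) = -72.44 dB

-72.4 dB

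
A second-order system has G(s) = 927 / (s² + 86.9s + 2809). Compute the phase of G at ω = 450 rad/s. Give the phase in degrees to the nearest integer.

∠[(j450)² + 86.9(j450) + 2809] = ∠[-1.9969e+05 + j39105] = 168.92°
∠G(j450) = −168.92° = -168.92°

-169°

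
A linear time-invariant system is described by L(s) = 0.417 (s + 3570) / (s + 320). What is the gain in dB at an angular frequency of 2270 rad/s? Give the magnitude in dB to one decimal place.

|j2270 + 3570| = √(2270² + 3570²) = 4231
|j2270 + 320| = √(2270² + 320²) = 2292
|L(j2270)| = 0.417 × 4231 / 2292 = 0.76955
20 log₁₀(0.76955) = -2.28 dB

-2.3 dB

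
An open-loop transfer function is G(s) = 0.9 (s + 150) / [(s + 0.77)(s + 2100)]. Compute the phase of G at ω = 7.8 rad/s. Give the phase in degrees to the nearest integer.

-82°

∠(j7.8 + 150) = arctan(7.8/150) = 2.98°
∠(j7.8 + 0.77) = arctan(7.8/0.77) = 84.36°
∠(j7.8 + 2100) = arctan(7.8/2100) = 0.21°
∠G(j7.8) = 2.98° − (84.36° + 0.21°) = -81.60°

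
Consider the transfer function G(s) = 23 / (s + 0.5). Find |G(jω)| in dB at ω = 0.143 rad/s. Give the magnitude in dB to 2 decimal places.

32.91 dB

|j0.143 + 0.5| = √(0.143² + 0.5²) = 0.52
|G(j0.143)| = 23 / 0.52 = 44.227
20 log₁₀(44.227) = 32.914 dB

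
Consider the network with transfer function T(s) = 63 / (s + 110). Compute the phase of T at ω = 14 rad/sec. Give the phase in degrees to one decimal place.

∠(j14 + 110) = arctan(14/110) = 7.25°
∠T(j14) = −7.25° = -7.25°

-7.3 deg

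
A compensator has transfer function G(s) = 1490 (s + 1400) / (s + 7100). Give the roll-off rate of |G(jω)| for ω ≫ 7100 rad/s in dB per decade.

With 1 zero and 1 pole, the high-frequency asymptotic slope is 20 × (1 − 1) = 0 dB/decade.

0 dB/decade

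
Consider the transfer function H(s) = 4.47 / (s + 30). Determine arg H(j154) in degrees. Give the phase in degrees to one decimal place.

∠(j154 + 30) = arctan(154/30) = 78.98°
∠H(j154) = −78.98° = -78.98°

-79.0°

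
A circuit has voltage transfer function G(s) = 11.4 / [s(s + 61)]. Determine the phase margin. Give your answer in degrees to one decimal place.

Gain crossover: |G(jω)| = 1 at ω ≈ 0.187 rad/s.
∠G(j0.187) = −90° − arctan(0.187/61) ≈ -90.18°
PM = 180° + (-90.18°) = 89.82°

89.8°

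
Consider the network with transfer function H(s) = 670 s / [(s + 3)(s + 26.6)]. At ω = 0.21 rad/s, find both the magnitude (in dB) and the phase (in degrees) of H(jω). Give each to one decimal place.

|H| = 4.9 dB, ∠H = 85.5 deg

|j0.21| = 0.21
|j0.21 + 3| = √(0.21² + 3²) = 3.007
|j0.21 + 26.6| = √(0.21² + 26.6²) = 26.6
|H(j0.21)| = 670 × 0.21 / (3.007 × 26.6) = 1.7588
20 log₁₀(1.7588) = 4.90 dB
∠(j0.21) = 90.00°
∠(j0.21 + 3) = arctan(0.21/3) = 4.00°
∠(j0.21 + 26.6) = arctan(0.21/26.6) = 0.45°
∠H(j0.21) = 90.00° − (4.00° + 0.45°) = 85.54°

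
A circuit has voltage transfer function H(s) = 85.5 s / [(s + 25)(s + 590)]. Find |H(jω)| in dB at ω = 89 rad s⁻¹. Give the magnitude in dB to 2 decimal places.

|j89| = 89
|j89 + 25| = √(89² + 25²) = 92.44
|j89 + 590| = √(89² + 590²) = 596.7
|H(j89)| = 85.5 × 89 / (92.44 × 596.7) = 0.13795
20 log₁₀(0.13795) = -17.205 dB

-17.21 dB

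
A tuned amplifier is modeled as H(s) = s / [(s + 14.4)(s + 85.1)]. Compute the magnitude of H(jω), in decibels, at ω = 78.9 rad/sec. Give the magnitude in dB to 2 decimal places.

|j78.9| = 78.9
|j78.9 + 14.4| = √(78.9² + 14.4²) = 80.2
|j78.9 + 85.1| = √(78.9² + 85.1²) = 116
|H(j78.9)| = 1 × 78.9 / (80.2 × 116) = 0.0084771
20 log₁₀(0.0084771) = -41.435 dB

-41.44 dB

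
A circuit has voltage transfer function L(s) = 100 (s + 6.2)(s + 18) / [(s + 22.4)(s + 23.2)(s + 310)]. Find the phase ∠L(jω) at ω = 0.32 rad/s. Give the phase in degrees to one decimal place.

∠(j0.32 + 6.2) = arctan(0.32/6.2) = 2.95°
∠(j0.32 + 18) = arctan(0.32/18) = 1.02°
∠(j0.32 + 22.4) = arctan(0.32/22.4) = 0.82°
∠(j0.32 + 23.2) = arctan(0.32/23.2) = 0.79°
∠(j0.32 + 310) = arctan(0.32/310) = 0.06°
∠L(j0.32) = 2.95° + 1.02° − (0.82° + 0.79° + 0.06°) = 2.31°

2.3°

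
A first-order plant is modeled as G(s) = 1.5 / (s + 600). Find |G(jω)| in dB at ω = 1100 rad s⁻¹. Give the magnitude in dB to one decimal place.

|j1100 + 600| = √(1100² + 600²) = 1253
|G(j1100)| = 1.5 / 1253 = 0.0011971
20 log₁₀(0.0011971) = -58.44 dB

-58.4 dB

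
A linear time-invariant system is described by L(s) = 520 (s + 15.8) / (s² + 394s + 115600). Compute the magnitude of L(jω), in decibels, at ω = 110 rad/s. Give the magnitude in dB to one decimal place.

-5.8 dB

|j110 + 15.8| = √(110² + 15.8²) = 111.1
|(j110)² + 394(j110) + 115600| = |1.035e+05 + j43340| = 1.122e+05
|L(j110)| = 520 × 111.1 / 1.122e+05 = 0.515
20 log₁₀(0.515) = -5.76 dB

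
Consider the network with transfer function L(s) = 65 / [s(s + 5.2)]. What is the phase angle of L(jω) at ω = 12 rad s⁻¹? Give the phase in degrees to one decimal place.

∠(j12 + 5.2) = arctan(12/5.2) = 66.57°
∠(j12) = 90.00°
∠L(j12) = − (66.57° + 90.00°) = -156.57°

-156.6°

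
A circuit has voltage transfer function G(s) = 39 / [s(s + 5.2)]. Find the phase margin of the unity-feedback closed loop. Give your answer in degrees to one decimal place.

Gain crossover: |G(jω)| = 1 at ω ≈ 5.27 rad/sec.
∠G(j5.27) = −90° − arctan(5.27/5.2) ≈ -135.37°
PM = 180° + (-135.37°) = 44.63°

44.6°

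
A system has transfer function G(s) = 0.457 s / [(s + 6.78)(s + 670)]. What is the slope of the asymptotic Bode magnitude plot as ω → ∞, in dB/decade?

-20 dB/decade

With 1 zero and 2 poles, the high-frequency asymptotic slope is 20 × (1 − 2) = -20 dB/decade.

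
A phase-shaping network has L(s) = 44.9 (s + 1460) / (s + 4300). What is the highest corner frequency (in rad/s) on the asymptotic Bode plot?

Break frequencies occur at each pole and zero magnitude: 1460 rad/s, 4300 rad/s.
The highest is 4300 rad/s.

4300 rad/s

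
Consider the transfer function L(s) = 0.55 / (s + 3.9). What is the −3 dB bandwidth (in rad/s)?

For a single-pole low-pass, the −3 dB point is at the pole: ω = 3.9 rad/s.

3.9 rad/s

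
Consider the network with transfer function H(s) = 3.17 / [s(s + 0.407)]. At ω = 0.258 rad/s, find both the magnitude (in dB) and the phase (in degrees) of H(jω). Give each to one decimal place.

|j0.258 + 0.407| = √(0.258² + 0.407²) = 0.4819
|j0.258| = 0.258
|H(j0.258)| = 3.17 / (0.4819 × 0.258) = 25.497
20 log₁₀(25.497) = 28.13 dB
∠(j0.258 + 0.407) = arctan(0.258/0.407) = 32.37°
∠(j0.258) = 90.00°
∠H(j0.258) = − (32.37° + 90.00°) = -122.37°

|H| = 28.1 dB, ∠H = -122.4°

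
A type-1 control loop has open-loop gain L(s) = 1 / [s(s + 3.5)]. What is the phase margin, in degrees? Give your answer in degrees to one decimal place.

Gain crossover: |L(jω)| = 1 at ω ≈ 0.285 rad/s.
∠L(j0.285) = −90° − arctan(0.285/3.5) ≈ -94.65°
PM = 180° + (-94.65°) = 85.35°

85.3°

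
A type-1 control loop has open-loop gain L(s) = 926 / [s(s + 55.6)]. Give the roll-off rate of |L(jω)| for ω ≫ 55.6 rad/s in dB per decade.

With 0 zeros and 2 poles, the high-frequency asymptotic slope is 20 × (0 − 2) = -40 dB/decade.

-40 dB/decade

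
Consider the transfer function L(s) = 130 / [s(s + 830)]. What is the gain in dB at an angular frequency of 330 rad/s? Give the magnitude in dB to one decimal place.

|j330 + 830| = √(330² + 830²) = 893.2
|j330| = 330
|L(j330)| = 130 / (893.2 × 330) = 0.00044104
20 log₁₀(0.00044104) = -67.11 dB

-67.1 dB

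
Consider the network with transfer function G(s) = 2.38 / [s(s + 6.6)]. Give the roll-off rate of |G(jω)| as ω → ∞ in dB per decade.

With 0 zeros and 2 poles, the high-frequency asymptotic slope is 20 × (0 − 2) = -40 dB/decade.

-40 dB/decade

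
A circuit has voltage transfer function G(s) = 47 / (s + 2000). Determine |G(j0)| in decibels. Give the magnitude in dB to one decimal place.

G(0) = 47 / 2000 = 0.0235
20 log₁₀(0.0235) = -32.58 dB

-32.6 dB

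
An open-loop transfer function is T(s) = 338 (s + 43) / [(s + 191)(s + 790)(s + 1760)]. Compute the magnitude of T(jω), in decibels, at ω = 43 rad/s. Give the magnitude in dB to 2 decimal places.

-82.46 dB

|j43 + 43| = √(43² + 43²) = 60.81
|j43 + 191| = √(43² + 191²) = 195.8
|j43 + 790| = √(43² + 790²) = 791.2
|j43 + 1760| = √(43² + 1760²) = 1761
|T(j43)| = 338 × 60.81 / (195.8 × 791.2 × 1761) = 7.5374e-05
20 log₁₀(7.5374e-05) = -82.456 dB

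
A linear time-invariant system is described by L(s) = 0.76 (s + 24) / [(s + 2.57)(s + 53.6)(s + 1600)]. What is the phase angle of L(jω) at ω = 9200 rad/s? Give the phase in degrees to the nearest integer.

∠(j9200 + 24) = arctan(9200/24) = 89.85°
∠(j9200 + 2.57) = arctan(9200/2.57) = 89.98°
∠(j9200 + 53.6) = arctan(9200/53.6) = 89.67°
∠(j9200 + 1600) = arctan(9200/1600) = 80.13°
∠L(j9200) = 89.85° − (89.98° + 89.67° + 80.13°) = -169.93°

-170°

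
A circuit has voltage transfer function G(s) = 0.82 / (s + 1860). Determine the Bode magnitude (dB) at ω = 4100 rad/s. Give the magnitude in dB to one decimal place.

|j4100 + 1860| = √(4100² + 1860²) = 4502
|G(j4100)| = 0.82 / 4502 = 0.00018213
20 log₁₀(0.00018213) = -74.79 dB

-74.8 dB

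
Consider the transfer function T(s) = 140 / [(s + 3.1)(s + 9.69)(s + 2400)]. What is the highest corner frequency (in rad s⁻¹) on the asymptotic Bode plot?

Break frequencies occur at each pole and zero magnitude: 3.1 rad s⁻¹, 9.69 rad s⁻¹, 2400 rad s⁻¹.
The highest is 2400 rad s⁻¹.

2400 rad s⁻¹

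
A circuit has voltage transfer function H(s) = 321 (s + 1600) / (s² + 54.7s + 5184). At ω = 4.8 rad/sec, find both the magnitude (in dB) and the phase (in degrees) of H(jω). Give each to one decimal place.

|j4.8 + 1600| = √(4.8² + 1600²) = 1600
|(j4.8)² + 54.7(j4.8) + 5184| = |5161 + j262.56| = 5168
|H(j4.8)| = 321 × 1600 / 5168 = 99.388
20 log₁₀(99.388) = 39.95 dB
∠(j4.8 + 1600) = arctan(4.8/1600) = 0.17°
∠[(j4.8)² + 54.7(j4.8) + 5184] = ∠[5161 + j262.56] = 2.91°
∠H(j4.8) = 0.17° − 2.91° = -2.74°

|H| = 39.9 dB, ∠H = -2.7°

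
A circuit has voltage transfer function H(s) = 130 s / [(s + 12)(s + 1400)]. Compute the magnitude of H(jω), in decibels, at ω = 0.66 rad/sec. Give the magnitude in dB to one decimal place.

|j0.66| = 0.66
|j0.66 + 12| = √(0.66² + 12²) = 12.02
|j0.66 + 1400| = √(0.66² + 1400²) = 1400
|H(j0.66)| = 130 × 0.66 / (12.02 × 1400) = 0.0050994
20 log₁₀(0.0050994) = -45.85 dB

-45.8 dB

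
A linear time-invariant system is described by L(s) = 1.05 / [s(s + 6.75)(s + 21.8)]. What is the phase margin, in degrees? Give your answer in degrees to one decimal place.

Gain crossover: |L(jω)| = 1 at ω ≈ 0.00714 rad/sec.
∠L(j0.00714) = −90° − arctan(0.00714/6.75) − arctan(0.00714/21.8) ≈ -90.08°
PM = 180° + (-90.08°) = 89.92°

89.9°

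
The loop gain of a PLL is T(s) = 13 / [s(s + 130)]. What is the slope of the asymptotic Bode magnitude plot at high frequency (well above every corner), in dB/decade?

-40 dB/decade

With 0 zeros and 2 poles, the high-frequency asymptotic slope is 20 × (0 − 2) = -40 dB/decade.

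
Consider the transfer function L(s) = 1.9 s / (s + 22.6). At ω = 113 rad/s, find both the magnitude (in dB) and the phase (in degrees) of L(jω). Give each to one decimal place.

|j113| = 113
|j113 + 22.6| = √(113² + 22.6²) = 115.2
|L(j113)| = 1.9 × 113 / 115.2 = 1.8631
20 log₁₀(1.8631) = 5.40 dB
∠(j113) = 90.00°
∠(j113 + 22.6) = arctan(113/22.6) = 78.69°
∠L(j113) = 90.00° − 78.69° = 11.31°

|L| = 5.4 dB, ∠L = 11.3°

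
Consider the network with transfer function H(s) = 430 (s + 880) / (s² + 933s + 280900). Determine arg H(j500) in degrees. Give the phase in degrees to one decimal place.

∠(j500 + 880) = arctan(500/880) = 29.60°
∠[(j500)² + 933(j500) + 280900] = ∠[30900 + j4.665e+05] = 86.21°
∠H(j500) = 29.60° − 86.21° = -56.61°

-56.6°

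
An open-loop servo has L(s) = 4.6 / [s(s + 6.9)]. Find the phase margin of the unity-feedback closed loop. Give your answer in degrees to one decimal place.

84.5°

Gain crossover: |L(jω)| = 1 at ω ≈ 0.664 rad s⁻¹.
∠L(j0.664) = −90° − arctan(0.664/6.9) ≈ -95.49°
PM = 180° + (-95.49°) = 84.51°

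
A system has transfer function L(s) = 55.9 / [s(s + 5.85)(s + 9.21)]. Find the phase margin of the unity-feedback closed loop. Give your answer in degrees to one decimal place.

Gain crossover: |L(jω)| = 1 at ω ≈ 1.02 rad s⁻¹.
∠L(j1.02) = −90° − arctan(1.02/5.85) − arctan(1.02/9.21) ≈ -106.15°
PM = 180° + (-106.15°) = 73.85°

73.9°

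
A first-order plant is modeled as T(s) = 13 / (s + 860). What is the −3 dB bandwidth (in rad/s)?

For a single-pole low-pass, the −3 dB point is at the pole: ω = 860 rad/s.

860 rad/s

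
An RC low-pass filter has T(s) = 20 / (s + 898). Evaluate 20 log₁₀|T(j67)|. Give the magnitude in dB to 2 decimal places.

|j67 + 898| = √(67² + 898²) = 900.5
|T(j67)| = 20 / 900.5 = 0.02221
20 log₁₀(0.02221) = -33.069 dB

-33.07 dB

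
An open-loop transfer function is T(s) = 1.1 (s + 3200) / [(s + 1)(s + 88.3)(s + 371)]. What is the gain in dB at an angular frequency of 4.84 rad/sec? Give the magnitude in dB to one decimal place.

-33.3 dB

|j4.84 + 3200| = √(4.84² + 3200²) = 3200
|j4.84 + 1| = √(4.84² + 1²) = 4.942
|j4.84 + 88.3| = √(4.84² + 88.3²) = 88.43
|j4.84 + 371| = √(4.84² + 371²) = 371
|T(j4.84)| = 1.1 × 3200 / (4.942 × 88.43 × 371) = 0.021707
20 log₁₀(0.021707) = -33.27 dB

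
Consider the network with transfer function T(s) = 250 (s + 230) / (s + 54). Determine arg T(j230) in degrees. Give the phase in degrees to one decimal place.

∠(j230 + 230) = arctan(230/230) = 45.00°
∠(j230 + 54) = arctan(230/54) = 76.79°
∠T(j230) = 45.00° − 76.79° = -31.79°

-31.8°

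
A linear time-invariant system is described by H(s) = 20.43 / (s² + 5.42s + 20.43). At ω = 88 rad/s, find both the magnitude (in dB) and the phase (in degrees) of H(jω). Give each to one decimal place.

|(j88)² + 5.42(j88) + 20.43| = |-7723.6 + j476.96| = 7738
|H(j88)| = 20.43 / 7738 = 0.0026401
20 log₁₀(0.0026401) = -51.57 dB
∠[(j88)² + 5.42(j88) + 20.43] = ∠[-7723.6 + j476.96] = 176.47°
∠H(j88) = −176.47° = -176.47°

|H| = -51.6 dB, ∠H = -176.5°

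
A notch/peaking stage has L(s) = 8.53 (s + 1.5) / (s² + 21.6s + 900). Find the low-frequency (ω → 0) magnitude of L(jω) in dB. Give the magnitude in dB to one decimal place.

-36.9 dB

L(0) = 8.53 × 1.5 / 900 = 0.014217
20 log₁₀(0.014217) = -36.94 dB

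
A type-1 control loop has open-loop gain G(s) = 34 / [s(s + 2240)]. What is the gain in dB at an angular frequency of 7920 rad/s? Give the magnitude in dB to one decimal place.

-125.7 dB

|j7920 + 2240| = √(7920² + 2240²) = 8231
|j7920| = 7920
|G(j7920)| = 34 / (8231 × 7920) = 5.2158e-07
20 log₁₀(5.2158e-07) = -125.65 dB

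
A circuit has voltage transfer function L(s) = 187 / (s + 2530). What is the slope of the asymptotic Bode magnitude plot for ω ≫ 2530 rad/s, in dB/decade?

With 0 zeros and 1 pole, the high-frequency asymptotic slope is 20 × (0 − 1) = -20 dB/decade.

-20 dB/decade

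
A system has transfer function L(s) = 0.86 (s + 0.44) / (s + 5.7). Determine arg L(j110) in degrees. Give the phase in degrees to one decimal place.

∠(j110 + 0.44) = arctan(110/0.44) = 89.77°
∠(j110 + 5.7) = arctan(110/5.7) = 87.03°
∠L(j110) = 89.77° − 87.03° = 2.74°

2.7°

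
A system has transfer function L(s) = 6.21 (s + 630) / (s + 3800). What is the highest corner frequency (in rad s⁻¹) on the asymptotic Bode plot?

3800 rad s⁻¹

Break frequencies occur at each pole and zero magnitude: 630 rad s⁻¹, 3800 rad s⁻¹.
The highest is 3800 rad s⁻¹.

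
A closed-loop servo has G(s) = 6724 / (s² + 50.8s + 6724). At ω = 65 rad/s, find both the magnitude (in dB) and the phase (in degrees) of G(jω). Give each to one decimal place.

|G| = 4.2 dB, ∠G = -52.9 deg

|(j65)² + 50.8(j65) + 6724| = |2499 + j3302| = 4141
|G(j65)| = 6724 / 4141 = 1.6237
20 log₁₀(1.6237) = 4.21 dB
∠[(j65)² + 50.8(j65) + 6724] = ∠[2499 + j3302] = 52.88°
∠G(j65) = −52.88° = -52.88°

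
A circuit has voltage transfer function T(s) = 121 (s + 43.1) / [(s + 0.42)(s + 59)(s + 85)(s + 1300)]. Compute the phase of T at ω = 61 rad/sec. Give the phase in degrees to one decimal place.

∠(j61 + 43.1) = arctan(61/43.1) = 54.76°
∠(j61 + 0.42) = arctan(61/0.42) = 89.61°
∠(j61 + 59) = arctan(61/59) = 45.95°
∠(j61 + 85) = arctan(61/85) = 35.67°
∠(j61 + 1300) = arctan(61/1300) = 2.69°
∠T(j61) = 54.76° − (89.61° + 45.95° + 35.67° + 2.69°) = -119.16°

-119.2°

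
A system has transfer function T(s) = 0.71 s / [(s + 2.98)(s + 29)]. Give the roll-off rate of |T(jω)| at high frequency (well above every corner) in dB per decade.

-20 dB/decade

With 1 zero and 2 poles, the high-frequency asymptotic slope is 20 × (1 − 2) = -20 dB/decade.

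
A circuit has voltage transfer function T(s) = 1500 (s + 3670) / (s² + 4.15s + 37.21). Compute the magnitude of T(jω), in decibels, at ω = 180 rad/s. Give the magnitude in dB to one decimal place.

|j180 + 3670| = √(180² + 3670²) = 3674
|(j180)² + 4.15(j180) + 37.21| = |-32363 + j747| = 3.237e+04
|T(j180)| = 1500 × 3674 / 3.237e+04 = 170.26
20 log₁₀(170.26) = 44.62 dB

44.6 dB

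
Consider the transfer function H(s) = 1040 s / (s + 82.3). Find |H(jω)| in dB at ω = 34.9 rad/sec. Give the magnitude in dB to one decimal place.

52.2 dB

|j34.9| = 34.9
|j34.9 + 82.3| = √(34.9² + 82.3²) = 89.39
|H(j34.9)| = 1040 × 34.9 / 89.39 = 406.02
20 log₁₀(406.02) = 52.17 dB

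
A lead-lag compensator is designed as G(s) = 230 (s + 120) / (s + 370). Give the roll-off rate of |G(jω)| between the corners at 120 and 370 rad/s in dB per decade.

In this band the factors already past their corner are: zero at 120; net slope = 20 dB/decade.

20 dB/decade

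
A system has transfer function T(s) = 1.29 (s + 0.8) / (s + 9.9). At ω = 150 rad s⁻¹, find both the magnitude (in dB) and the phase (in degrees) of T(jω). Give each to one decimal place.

|j150 + 0.8| = √(150² + 0.8²) = 150
|j150 + 9.9| = √(150² + 9.9²) = 150.3
|T(j150)| = 1.29 × 150 / 150.3 = 1.2872
20 log₁₀(1.2872) = 2.19 dB
∠(j150 + 0.8) = arctan(150/0.8) = 89.69°
∠(j150 + 9.9) = arctan(150/9.9) = 86.22°
∠T(j150) = 89.69° − 86.22° = 3.47°

|T| = 2.2 dB, ∠T = 3.5°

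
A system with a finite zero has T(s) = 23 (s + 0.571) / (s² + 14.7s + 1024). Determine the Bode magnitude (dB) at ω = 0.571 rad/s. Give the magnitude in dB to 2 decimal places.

-34.83 dB

|j0.571 + 0.571| = √(0.571² + 0.571²) = 0.8075
|(j0.571)² + 14.7(j0.571) + 1024| = |1023.7 + j8.3937| = 1024
|T(j0.571)| = 23 × 0.8075 / 1024 = 0.018143
20 log₁₀(0.018143) = -34.826 dB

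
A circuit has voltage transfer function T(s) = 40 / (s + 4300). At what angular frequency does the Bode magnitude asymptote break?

The single real pole at s = −4300 gives a corner at ω = 4300 rad/s.

4300 rad/s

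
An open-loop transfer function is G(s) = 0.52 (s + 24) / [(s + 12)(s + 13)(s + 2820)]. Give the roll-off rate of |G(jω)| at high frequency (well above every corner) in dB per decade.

-40 dB/decade

With 1 zero and 3 poles, the high-frequency asymptotic slope is 20 × (1 − 3) = -40 dB/decade.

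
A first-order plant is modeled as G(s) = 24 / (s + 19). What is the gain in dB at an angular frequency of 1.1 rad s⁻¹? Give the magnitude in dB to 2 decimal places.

|j1.1 + 19| = √(1.1² + 19²) = 19.03
|G(j1.1)| = 24 / 19.03 = 1.261
20 log₁₀(1.261) = 2.015 dB

2.01 dB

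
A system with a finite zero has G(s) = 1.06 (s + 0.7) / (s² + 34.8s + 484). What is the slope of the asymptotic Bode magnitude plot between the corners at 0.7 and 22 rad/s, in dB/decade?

20 dB/decade

In this band the factors already past their corner are: zero at 0.7; net slope = 20 dB/decade.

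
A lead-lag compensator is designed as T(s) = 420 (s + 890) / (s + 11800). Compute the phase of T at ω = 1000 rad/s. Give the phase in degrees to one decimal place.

∠(j1000 + 890) = arctan(1000/890) = 48.33°
∠(j1000 + 11800) = arctan(1000/11800) = 4.84°
∠T(j1000) = 48.33° − 4.84° = 43.49°

43.5°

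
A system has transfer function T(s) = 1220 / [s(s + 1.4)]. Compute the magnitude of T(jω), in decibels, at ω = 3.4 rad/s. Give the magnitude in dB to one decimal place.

|j3.4 + 1.4| = √(3.4² + 1.4²) = 3.677
|j3.4| = 3.4
|T(j3.4)| = 1220 / (3.677 × 3.4) = 97.587
20 log₁₀(97.587) = 39.79 dB

39.8 dB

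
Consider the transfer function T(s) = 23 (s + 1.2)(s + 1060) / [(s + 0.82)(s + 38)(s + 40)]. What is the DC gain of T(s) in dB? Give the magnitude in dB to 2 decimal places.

T(0) = 23 × 1.2 × 1060 / (0.82 × 38 × 40) = 23.472
20 log₁₀(23.472) = 27.411 dB

27.41 dB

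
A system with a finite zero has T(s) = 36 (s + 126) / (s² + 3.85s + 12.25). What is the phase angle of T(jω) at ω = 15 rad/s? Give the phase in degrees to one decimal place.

∠(j15 + 126) = arctan(15/126) = 6.79°
∠[(j15)² + 3.85(j15) + 12.25] = ∠[-212.75 + j57.75] = 164.81°
∠T(j15) = 6.79° − 164.81° = -158.02°

-158.0°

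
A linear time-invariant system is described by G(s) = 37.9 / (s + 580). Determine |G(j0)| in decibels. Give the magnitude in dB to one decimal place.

G(0) = 37.9 / 580 = 0.065345
20 log₁₀(0.065345) = -23.70 dB

-23.7 dB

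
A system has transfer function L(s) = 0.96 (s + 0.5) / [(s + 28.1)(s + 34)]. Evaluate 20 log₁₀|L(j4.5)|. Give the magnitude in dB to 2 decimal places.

-47.03 dB

|j4.5 + 0.5| = √(4.5² + 0.5²) = 4.528
|j4.5 + 28.1| = √(4.5² + 28.1²) = 28.46
|j4.5 + 34| = √(4.5² + 34²) = 34.3
|L(j4.5)| = 0.96 × 4.528 / (28.46 × 34.3) = 0.0044534
20 log₁₀(0.0044534) = -47.026 dB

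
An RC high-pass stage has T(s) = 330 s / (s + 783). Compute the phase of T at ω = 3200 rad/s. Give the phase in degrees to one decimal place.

∠(j3200) = 90.00°
∠(j3200 + 783) = arctan(3200/783) = 76.25°
∠T(j3200) = 90.00° − 76.25° = 13.75°

13.7°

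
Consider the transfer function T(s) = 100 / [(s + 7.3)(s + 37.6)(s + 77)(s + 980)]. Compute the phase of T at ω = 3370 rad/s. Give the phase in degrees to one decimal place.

∠(j3370 + 7.3) = arctan(3370/7.3) = 89.88°
∠(j3370 + 37.6) = arctan(3370/37.6) = 89.36°
∠(j3370 + 77) = arctan(3370/77) = 88.69°
∠(j3370 + 980) = arctan(3370/980) = 73.79°
∠T(j3370) = − (89.88° + 89.36° + 88.69° + 73.79°) = -341.71°

-341.7 deg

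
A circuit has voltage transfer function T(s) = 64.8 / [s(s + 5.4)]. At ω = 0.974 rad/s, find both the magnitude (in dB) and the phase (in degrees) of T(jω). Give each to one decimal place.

|j0.974 + 5.4| = √(0.974² + 5.4²) = 5.487
|j0.974| = 0.974
|T(j0.974)| = 64.8 / (5.487 × 0.974) = 12.125
20 log₁₀(12.125) = 21.67 dB
∠(j0.974 + 5.4) = arctan(0.974/5.4) = 10.22°
∠(j0.974) = 90.00°
∠T(j0.974) = − (10.22° + 90.00°) = -100.22°

|T| = 21.7 dB, ∠T = -100.2°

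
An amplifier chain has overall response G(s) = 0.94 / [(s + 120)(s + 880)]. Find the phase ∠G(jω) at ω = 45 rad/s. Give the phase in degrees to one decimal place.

∠(j45 + 120) = arctan(45/120) = 20.56°
∠(j45 + 880) = arctan(45/880) = 2.93°
∠G(j45) = − (20.56° + 2.93°) = -23.48°

-23.5°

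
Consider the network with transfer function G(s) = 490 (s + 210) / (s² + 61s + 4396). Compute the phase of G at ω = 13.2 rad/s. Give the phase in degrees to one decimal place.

∠(j13.2 + 210) = arctan(13.2/210) = 3.60°
∠[(j13.2)² + 61(j13.2) + 4396] = ∠[4221.8 + j805.2] = 10.80°
∠G(j13.2) = 3.60° − 10.80° = -7.20°

-7.2°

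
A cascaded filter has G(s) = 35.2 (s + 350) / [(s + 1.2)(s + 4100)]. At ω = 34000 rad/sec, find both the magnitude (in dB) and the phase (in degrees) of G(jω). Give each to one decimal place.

|G| = -59.8 dB, ∠G = -83.7°

|j34000 + 350| = √(34000² + 350²) = 3.4e+04
|j34000 + 1.2| = √(34000² + 1.2²) = 3.4e+04
|j34000 + 4100| = √(34000² + 4100²) = 3.425e+04
|G(j34000)| = 35.2 × 3.4e+04 / (3.4e+04 × 3.425e+04) = 0.0010279
20 log₁₀(0.0010279) = -59.76 dB
∠(j34000 + 350) = arctan(34000/350) = 89.41°
∠(j34000 + 1.2) = arctan(34000/1.2) = 90.00°
∠(j34000 + 4100) = arctan(34000/4100) = 83.12°
∠G(j34000) = 89.41° − (90.00° + 83.12°) = -83.71°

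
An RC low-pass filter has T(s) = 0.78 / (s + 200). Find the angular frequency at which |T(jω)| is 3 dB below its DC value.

200 rad/sec

For a single-pole low-pass, the −3 dB point is at the pole: ω = 200 rad/sec.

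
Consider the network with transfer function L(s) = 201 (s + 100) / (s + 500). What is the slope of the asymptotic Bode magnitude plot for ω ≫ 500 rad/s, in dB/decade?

0 dB/decade

With 1 zero and 1 pole, the high-frequency asymptotic slope is 20 × (1 − 1) = 0 dB/decade.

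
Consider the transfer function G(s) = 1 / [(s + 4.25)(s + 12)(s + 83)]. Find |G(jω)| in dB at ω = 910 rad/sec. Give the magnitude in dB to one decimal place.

-177.6 dB

|j910 + 4.25| = √(910² + 4.25²) = 910
|j910 + 12| = √(910² + 12²) = 910.1
|j910 + 83| = √(910² + 83²) = 913.8
|G(j910)| = 1 / (910 × 910.1 × 913.8) = 1.3214e-09
20 log₁₀(1.3214e-09) = -177.58 dB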